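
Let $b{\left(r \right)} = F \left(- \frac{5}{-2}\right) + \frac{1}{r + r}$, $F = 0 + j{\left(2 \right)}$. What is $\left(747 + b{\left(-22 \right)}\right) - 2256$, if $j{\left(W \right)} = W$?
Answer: $- \frac{66177}{44} \approx -1504.0$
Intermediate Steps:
$F = 2$ ($F = 0 + 2 = 2$)
$b{\left(r \right)} = 5 + \frac{1}{2 r}$ ($b{\left(r \right)} = 2 \left(- \frac{5}{-2}\right) + \frac{1}{r + r} = 2 \left(\left(-5\right) \left(- \frac{1}{2}\right)\right) + \frac{1}{2 r} = 2 \cdot \frac{5}{2} + \frac{1}{2 r} = 5 + \frac{1}{2 r}$)
$\left(747 + b{\left(-22 \right)}\right) - 2256 = \left(747 + \left(5 + \frac{1}{2 \left(-22\right)}\right)\right) - 2256 = \left(747 + \left(5 + \frac{1}{2} \left(- \frac{1}{22}\right)\right)\right) - 2256 = \left(747 + \left(5 - \frac{1}{44}\right)\right) - 2256 = \left(747 + \frac{219}{44}\right) - 2256 = \frac{33087}{44} - 2256 = - \frac{66177}{44}$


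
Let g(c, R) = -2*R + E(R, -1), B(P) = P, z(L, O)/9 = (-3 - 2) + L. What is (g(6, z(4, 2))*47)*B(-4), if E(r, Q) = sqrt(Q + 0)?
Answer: -3384 - 188*I ≈ -3384.0 - 188.0*I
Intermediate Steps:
z(L, O) = -45 + 9*L (z(L, O) = 9*((-3 - 2) + L) = 9*(-5 + L) = -45 + 9*L)
E(r, Q) = sqrt(Q)
g(c, R) = I - 2*R (g(c, R) = -2*R + sqrt(-1) = -2*R + I = I - 2*R)
(g(6, z(4, 2))*47)*B(-4) = ((I - 2*(-45 + 9*4))*47)*(-4) = ((I - 2*(-45 + 36))*47)*(-4) = ((I - 2*(-9))*47)*(-4) = ((I + 18)*47)*(-4) = ((18 + I)*47)*(-4) = (846 + 47*I)*(-4) = -3384 - 188*I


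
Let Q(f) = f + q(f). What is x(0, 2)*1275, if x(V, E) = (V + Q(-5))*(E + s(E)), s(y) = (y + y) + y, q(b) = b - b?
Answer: -51000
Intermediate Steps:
q(b) = 0
Q(f) = f (Q(f) = f + 0 = f)
s(y) = 3*y (s(y) = 2*y + y = 3*y)
x(V, E) = 4*E*(-5 + V) (x(V, E) = (V - 5)*(E + 3*E) = (-5 + V)*(4*E) = 4*E*(-5 + V))
x(0, 2)*1275 = (4*2*(-5 + 0))*1275 = (4*2*(-5))*1275 = -40*1275 = -51000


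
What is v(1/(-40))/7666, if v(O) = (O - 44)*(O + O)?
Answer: 1761/6132800 ≈ 0.00028714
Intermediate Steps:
v(O) = 2*O*(-44 + O) (v(O) = (-44 + O)*(2*O) = 2*O*(-44 + O))
v(1/(-40))/7666 = (2*(-44 + 1/(-40))/(-40))/7666 = (2*(-1/40)*(-44 - 1/40))*(1/7666) = (2*(-1/40)*(-1761/40))*(1/7666) = (1761/800)*(1/7666) = 1761/6132800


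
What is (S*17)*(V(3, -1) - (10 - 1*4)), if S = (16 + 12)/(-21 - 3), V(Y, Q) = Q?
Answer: 833/6 ≈ 138.83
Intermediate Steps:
S = -7/6 (S = 28/(-24) = 28*(-1/24) = -7/6 ≈ -1.1667)
(S*17)*(V(3, -1) - (10 - 1*4)) = (-7/6*17)*(-1 - (10 - 1*4)) = -119*(-1 - (10 - 4))/6 = -119*(-1 - 1*6)/6 = -119*(-1 - 6)/6 = -119/6*(-7) = 833/6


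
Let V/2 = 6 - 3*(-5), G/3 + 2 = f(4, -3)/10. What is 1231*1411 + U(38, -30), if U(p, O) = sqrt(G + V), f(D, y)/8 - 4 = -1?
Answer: 1736941 + 6*sqrt(30)/5 ≈ 1.7369e+6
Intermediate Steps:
f(D, y) = 24 (f(D, y) = 32 + 8*(-1) = 32 - 8 = 24)
G = 6/5 (G = -6 + 3*(24/10) = -6 + 3*(24*(1/10)) = -6 + 3*(12/5) = -6 + 36/5 = 6/5 ≈ 1.2000)
V = 42 (V = 2*(6 - 3*(-5)) = 2*(6 + 15) = 2*21 = 42)
U(p, O) = 6*sqrt(30)/5 (U(p, O) = sqrt(6/5 + 42) = sqrt(216/5) = 6*sqrt(30)/5)
1231*1411 + U(38, -30) = 1231*1411 + 6*sqrt(30)/5 = 1736941 + 6*sqrt(30)/5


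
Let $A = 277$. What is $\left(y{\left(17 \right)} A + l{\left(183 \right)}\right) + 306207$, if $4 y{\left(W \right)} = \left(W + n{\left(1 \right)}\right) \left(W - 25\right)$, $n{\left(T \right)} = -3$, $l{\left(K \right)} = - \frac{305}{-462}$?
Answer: $\frac{137884667}{462} \approx 2.9845 \cdot 10^{5}$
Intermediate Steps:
$l{\left(K \right)} = \frac{305}{462}$ ($l{\left(K \right)} = \left(-305\right) \left(- \frac{1}{462}\right) = \frac{305}{462}$)
$y{\left(W \right)} = \frac{\left(-25 + W\right) \left(-3 + W\right)}{4}$ ($y{\left(W \right)} = \frac{\left(W - 3\right) \left(W - 25\right)}{4} = \frac{\left(-3 + W\right) \left(-25 + W\right)}{4} = \frac{\left(-25 + W\right) \left(-3 + W\right)}{4}$)
$\left(y{\left(17 \right)} A + l{\left(183 \right)}\right) + 306207 = \left(\left(\frac{75}{4} - 119 + \frac{17^{2}}{4}\right) 277 + \frac{305}{462}\right) + 306207 = \left(\left(\frac{75}{4} - 119 + \frac{1}{4} \cdot 289\right) 277 + \frac{305}{462}\right) + 306207 = \left(\left(\frac{75}{4} - 119 + \frac{289}{4}\right) 277 + \frac{305}{462}\right) + 306207 = \left(\left(-28\right) 277 + \frac{305}{462}\right) + 306207 = \left(-7756 + \frac{305}{462}\right) + 306207 = - \frac{3582967}{462} + 306207 = \frac{137884667}{462}$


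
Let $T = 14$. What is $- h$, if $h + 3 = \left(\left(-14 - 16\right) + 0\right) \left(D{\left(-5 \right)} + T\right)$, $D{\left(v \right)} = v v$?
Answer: $1173$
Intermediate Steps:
$D{\left(v \right)} = v^{2}$
$h = -1173$ ($h = -3 + \left(\left(-14 - 16\right) + 0\right) \left(\left(-5\right)^{2} + 14\right) = -3 + \left(-30 + 0\right) \left(25 + 14\right) = -3 - 1170 = -1173$)
$- h = \left(-1\right) \left(-1173\right) = 1173$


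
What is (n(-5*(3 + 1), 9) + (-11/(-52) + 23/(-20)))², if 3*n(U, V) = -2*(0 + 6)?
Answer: 103041/4225 ≈ 24.388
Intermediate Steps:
n(U, V) = -4 (n(U, V) = (-2*(0 + 6))/3 = (-2*6)/3 = (⅓)*(-12) = -4)
(n(-5*(3 + 1), 9) + (-11/(-52) + 23/(-20)))² = (-4 + (-11/(-52) + 23/(-20)))² = (-4 + (-11*(-1/52) + 23*(-1/20)))² = (-4 + (11/52 - 23/20))² = (-4 - 61/65)² = (-321/65)² = 103041/4225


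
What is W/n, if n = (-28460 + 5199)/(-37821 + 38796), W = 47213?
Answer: -46032675/23261 ≈ -1979.0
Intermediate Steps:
n = -23261/975 ≈ -23.857
W/n = 47213/(-23261/975) = 47213*(-975/23261) = -46032675/23261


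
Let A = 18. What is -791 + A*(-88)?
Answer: -2375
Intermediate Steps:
-791 + A*(-88) = -791 + 18*(-88) = -791 - 1584 = -2375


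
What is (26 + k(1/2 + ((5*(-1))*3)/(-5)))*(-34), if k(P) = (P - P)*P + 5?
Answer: -1054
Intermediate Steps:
k(P) = 5 (k(P) = 0*P + 5 = 0 + 5 = 5)
(26 + k(1/2 + ((5*(-1))*3)/(-5)))*(-34) = (26 + 5)*(-34) = 31*(-34) = -1054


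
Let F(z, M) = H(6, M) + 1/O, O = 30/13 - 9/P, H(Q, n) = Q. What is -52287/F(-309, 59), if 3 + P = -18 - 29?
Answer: -84548079/10352 ≈ -8167.3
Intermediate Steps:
P = -50 (P = -3 + (-18 - 29) = -3 - 47 = -50)
O = 1617/650 (O = 30/13 - 9/(-50) = 30*(1/13) - 9*(-1/50) = 30/13 + 9/50 = 1617/650 ≈ 2.4877)
F(z, M) = 10352/1617 (F(z, M) = 6 + 1/(1617/650) = 6 + 650/1617 = 10352/1617)
-52287/F(-309, 59) = -52287/10352/1617 = -52287*1617/10352 = -84548079/10352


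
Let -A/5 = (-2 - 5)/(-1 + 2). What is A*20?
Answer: 700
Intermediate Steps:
A = 35 (A = -5*(-2 - 5)/(-1 + 2) = -(-35)/1 = -(-35) = -5*(-7) = 35)
A*20 = 35*20 = 700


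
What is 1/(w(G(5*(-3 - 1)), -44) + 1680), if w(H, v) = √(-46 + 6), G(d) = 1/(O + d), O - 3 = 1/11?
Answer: 42/70561 - I*√10/1411220 ≈ 0.00059523 - 2.2408e-6*I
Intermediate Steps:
O = 34/11 (O = 3 + 1/11 = 34/11 ≈ 3.0909)
G(d) = 1/(34/11 + d)
w(H, v) = 2*I*√10 (w(H, v) = √(-40) = 2*I*√10)
1/(w(G(5*(-3 - 1)), -44) + 1680) = 1/(2*I*√10 + 1680) = 1/(1680 + 2*I*√10)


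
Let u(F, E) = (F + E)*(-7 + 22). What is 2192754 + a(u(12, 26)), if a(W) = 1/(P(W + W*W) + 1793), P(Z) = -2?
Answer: 3927222415/1791 ≈ 2.1928e+6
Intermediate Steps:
u(F, E) = 15*E + 15*F (u(F, E) = (E + F)*15 = 15*E + 15*F)
a(W) = 1/1791 (a(W) = 1/(-2 + 1793) = 1/1791)
2192754 + a(u(12, 26)) = 2192754 + 1/1791 = 3927222415/1791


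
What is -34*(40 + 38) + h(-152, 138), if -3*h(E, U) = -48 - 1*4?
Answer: -7904/3 ≈ -2634.7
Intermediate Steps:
h(E, U) = 52/3 (h(E, U) = -(-48 - 1*4)/3 = -(-48 - 4)/3 = -⅓*(-52) = 52/3)
-34*(40 + 38) + h(-152, 138) = -34*(40 + 38) + 52/3 = -34*78 + 52/3 = -2652 + 52/3 = -7904/3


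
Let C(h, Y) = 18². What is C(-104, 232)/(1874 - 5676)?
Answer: -162/1901 ≈ -0.085218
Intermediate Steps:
C(h, Y) = 324
C(-104, 232)/(1874 - 5676) = 324/(1874 - 5676) = 324/(-3802) = 324*(-1/3802) = -162/1901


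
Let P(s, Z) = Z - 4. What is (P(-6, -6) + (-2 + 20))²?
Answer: 64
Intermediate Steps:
P(s, Z) = -4 + Z
(P(-6, -6) + (-2 + 20))² = ((-4 - 6) + (-2 + 20))² = (-10 + 18)² = 8² = 64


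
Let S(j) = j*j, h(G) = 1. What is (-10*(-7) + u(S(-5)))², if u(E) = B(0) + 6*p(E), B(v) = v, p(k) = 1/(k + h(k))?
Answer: 833569/169 ≈ 4932.4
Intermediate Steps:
p(k) = 1/(1 + k) (p(k) = 1/(k + 1) = 1/(1 + k))
S(j) = j²
u(E) = 6/(1 + E) (u(E) = 0 + 6/(1 + E) = 6/(1 + E))
(-10*(-7) + u(S(-5)))² = (-10*(-7) + 6/(1 + (-5)²))² = (70 + 6/(1 + 25))² = (70 + 6/26)² = (70 + 6*(1/26))² = (70 + 3/13)² = (913/13)² = 833569/169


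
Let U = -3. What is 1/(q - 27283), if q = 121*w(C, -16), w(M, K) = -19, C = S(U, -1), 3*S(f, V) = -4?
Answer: -1/29582 ≈ -3.3804e-5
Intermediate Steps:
S(f, V) = -4/3 (S(f, V) = (⅓)*(-4) = -4/3)
C = -4/3 ≈ -1.3333
q = -2299 (q = 121*(-19) = -2299)
1/(q - 27283) = 1/(-2299 - 27283) = 1/(-29582) = -1/29582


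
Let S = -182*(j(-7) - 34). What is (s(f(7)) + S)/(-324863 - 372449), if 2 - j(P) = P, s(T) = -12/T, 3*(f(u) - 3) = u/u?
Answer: -5683/871640 ≈ -0.0065199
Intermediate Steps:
f(u) = 10/3 (f(u) = 3 + (u/u)/3 = 3 + (1/3)*1 = 3 + 1/3 = 10/3)
j(P) = 2 - P
S = 4550 (S = -182*((2 - 1*(-7)) - 34) = -182*((2 + 7) - 34) = -182*(9 - 34) = -182*(-25) = 4550)
(s(f(7)) + S)/(-324863 - 372449) = (-12/10/3 + 4550)/(-324863 - 372449) = (-12*3/10 + 4550)/(-697312) = (-18/5 + 4550)*(-1/697312) = (22732/5)*(-1/697312) = -5683/871640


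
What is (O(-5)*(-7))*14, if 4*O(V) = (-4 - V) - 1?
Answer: 0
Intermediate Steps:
O(V) = -5/4 - V/4 (O(V) = ((-4 - V) - 1)/4 = (-5 - V)/4 = -5/4 - V/4)
(O(-5)*(-7))*14 = ((-5/4 - 1/4*(-5))*(-7))*14 = ((-5/4 + 5/4)*(-7))*14 = (0*(-7))*14 = 0*14 = 0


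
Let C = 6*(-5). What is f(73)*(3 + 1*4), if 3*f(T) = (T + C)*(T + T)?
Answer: 43946/3 ≈ 14649.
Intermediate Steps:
C = -30
f(T) = 2*T*(-30 + T)/3 (f(T) = ((T - 30)*(T + T))/3 = ((-30 + T)*(2*T))/3 = (2*T*(-30 + T))/3 = 2*T*(-30 + T)/3)
f(73)*(3 + 1*4) = ((2/3)*73*(-30 + 73))*(3 + 1*4) = ((2/3)*73*43)*(3 + 4) = (6278/3)*7 = 43946/3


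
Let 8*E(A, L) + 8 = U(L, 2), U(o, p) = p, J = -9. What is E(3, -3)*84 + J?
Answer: -72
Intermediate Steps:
E(A, L) = -3/4 (E(A, L) = -1 + (1/8)*2 = -1 + 1/4 = -3/4)
E(3, -3)*84 + J = -3/4*84 - 9 = -63 - 9 = -72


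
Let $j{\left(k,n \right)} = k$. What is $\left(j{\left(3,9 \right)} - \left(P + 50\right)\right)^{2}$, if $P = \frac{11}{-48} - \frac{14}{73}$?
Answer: $\frac{26638483369}{12278016} \approx 2169.6$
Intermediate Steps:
$P = - \frac{1475}{3504}$ ($P = 11 \left(- \frac{1}{48}\right) - \frac{14}{73} = - \frac{11}{48} - \frac{14}{73} = - \frac{1475}{3504} \approx -0.42095$)
$\left(j{\left(3,9 \right)} - \left(P + 50\right)\right)^{2} = \left(3 - \left(- \frac{1475}{3504} + 50\right)\right)^{2} = \left(3 - \frac{173725}{3504}\right)^{2} = \left(- \frac{163213}{3504}\right)^{2} = \frac{26638483369}{12278016}$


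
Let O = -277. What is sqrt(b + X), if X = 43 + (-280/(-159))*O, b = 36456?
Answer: sqrt(910399179)/159 ≈ 189.77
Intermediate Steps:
X = -70723/159 (X = 43 - 280/(-159)*(-277) = 43 - 280*(-1/159)*(-277) = 43 + (280/159)*(-277) = 43 - 77560/159 = -70723/159 ≈ -444.80)
sqrt(b + X) = sqrt(36456 - 70723/159) = sqrt(5725781/159) = sqrt(910399179)/159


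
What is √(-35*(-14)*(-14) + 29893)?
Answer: √23033 ≈ 151.77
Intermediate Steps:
√(-35*(-14)*(-14) + 29893) = √(490*(-14) + 29893) = √(-6860 + 29893) = √23033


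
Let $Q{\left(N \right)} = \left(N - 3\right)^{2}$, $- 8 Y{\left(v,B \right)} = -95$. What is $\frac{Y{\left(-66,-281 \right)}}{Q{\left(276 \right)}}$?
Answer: $\frac{95}{596232} \approx 0.00015933$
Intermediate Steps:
$Y{\left(v,B \right)} = \frac{95}{8}$ ($Y{\left(v,B \right)} = \left(- \frac{1}{8}\right) \left(-95\right) = \frac{95}{8}$)
$Q{\left(N \right)} = \left(-3 + N\right)^{2}$
$\frac{Y{\left(-66,-281 \right)}}{Q{\left(276 \right)}} = \frac{95}{8 \left(-3 + 276\right)^{2}} = \frac{95}{8 \cdot 273^{2}} = \frac{95}{8 \cdot 74529} = \frac{95}{8} \cdot \frac{1}{74529} = \frac{95}{596232}$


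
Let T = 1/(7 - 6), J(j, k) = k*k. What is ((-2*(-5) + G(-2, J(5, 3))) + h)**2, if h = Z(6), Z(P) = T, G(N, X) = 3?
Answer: 196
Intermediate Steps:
J(j, k) = k**2
T = 1 (T = 1/1 = 1)
Z(P) = 1
h = 1
((-2*(-5) + G(-2, J(5, 3))) + h)**2 = ((-2*(-5) + 3) + 1)**2 = ((10 + 3) + 1)**2 = (13 + 1)**2 = 14**2 = 196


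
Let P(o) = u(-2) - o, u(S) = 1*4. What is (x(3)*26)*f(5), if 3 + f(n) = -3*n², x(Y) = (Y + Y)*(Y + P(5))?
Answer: -24336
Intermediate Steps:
u(S) = 4
P(o) = 4 - o
x(Y) = 2*Y*(-1 + Y) (x(Y) = (Y + Y)*(Y + (4 - 1*5)) = (2*Y)*(Y + (4 - 5)) = (2*Y)*(Y - 1) = (2*Y)*(-1 + Y) = 2*Y*(-1 + Y))
f(n) = -3 - 3*n²
(x(3)*26)*f(5) = ((2*3*(-1 + 3))*26)*(-3 - 3*5²) = ((2*3*2)*26)*(-3 - 3*25) = (12*26)*(-3 - 75) = 312*(-78) = -24336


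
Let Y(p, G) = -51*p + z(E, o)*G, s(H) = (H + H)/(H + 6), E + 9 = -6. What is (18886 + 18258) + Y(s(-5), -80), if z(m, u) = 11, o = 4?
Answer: 36774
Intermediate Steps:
E = -15 (E = -9 - 6 = -15)
s(H) = 2*H/(6 + H) (s(H) = (2*H)/(6 + H) = 2*H/(6 + H))
Y(p, G) = -51*p + 11*G
(18886 + 18258) + Y(s(-5), -80) = (18886 + 18258) + (-102*(-5)/(6 - 5) + 11*(-80)) = 37144 + (-102*(-5)/1 - 880) = 37144 + (-102*(-5) - 880) = 37144 + (-51*(-10) - 880) = 37144 + (510 - 880) = 37144 - 370 = 36774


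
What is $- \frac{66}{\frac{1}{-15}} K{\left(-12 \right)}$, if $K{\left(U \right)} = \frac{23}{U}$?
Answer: $- \frac{3795}{2} \approx -1897.5$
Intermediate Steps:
$- \frac{66}{\frac{1}{-15}} K{\left(-12 \right)} = - \frac{66}{\frac{1}{-15}} \frac{23}{-12} = - \frac{66}{- \frac{1}{15}} \cdot 23 \left(- \frac{1}{12}\right) = \left(-66\right) \left(-15\right) \left(- \frac{23}{12}\right) = 990 \left(- \frac{23}{12}\right) = - \frac{3795}{2}$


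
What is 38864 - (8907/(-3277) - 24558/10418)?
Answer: 663490956398/17069893 ≈ 38869.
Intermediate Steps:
38864 - (8907/(-3277) - 24558/10418) = 38864 - (8907*(-1/3277) - 24558*1/10418) = 38864 - (-8907/3277 - 12279/5209) = 38864 - 1*(-86634846/17069893) = 38864 + 86634846/17069893 = 663490956398/17069893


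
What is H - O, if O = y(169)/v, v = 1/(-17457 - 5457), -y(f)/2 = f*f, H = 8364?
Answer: -1308885144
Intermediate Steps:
y(f) = -2*f**2 (y(f) = -2*f*f = -2*f**2)
v = -1/22914 (v = 1/(-22914) = -1/22914 ≈ -4.3641e-5)
O = 1308893508 (O = (-2*169**2)/(-1/22914) = -2*28561*(-22914) = -57122*(-22914) = 1308893508)
H - O = 8364 - 1*1308893508 = 8364 - 1308893508 = -1308885144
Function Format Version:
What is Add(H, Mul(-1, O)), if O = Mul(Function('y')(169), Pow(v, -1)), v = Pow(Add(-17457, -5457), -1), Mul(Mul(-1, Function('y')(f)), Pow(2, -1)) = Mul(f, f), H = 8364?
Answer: -1308885144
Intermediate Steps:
Function('y')(f) = Mul(-2, Pow(f, 2)) (Function('y')(f) = Mul(-2, Mul(f, f)) = Mul(-2, Pow(f, 2)))
v = Rational(-1, 22914) (v = Pow(-22914, -1) = Rational(-1, 22914) ≈ -4.3641e-5)
O = 1308893508 (O = Mul(Mul(-2, Pow(169, 2)), Pow(Rational(-1, 22914), -1)) = Mul(Mul(-2, 28561), -22914) = Mul(-57122, -22914) = 1308893508)
Add(H, Mul(-1, O)) = Add(8364, Mul(-1, 1308893508)) = Add(8364, -1308893508) = -1308885144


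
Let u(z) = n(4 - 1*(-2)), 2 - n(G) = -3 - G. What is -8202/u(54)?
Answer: -8202/11 ≈ -745.64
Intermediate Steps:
n(G) = 5 + G (n(G) = 2 - (-3 - G) = 2 + (3 + G) = 5 + G)
u(z) = 11 (u(z) = 5 + (4 - 1*(-2)) = 5 + (4 + 2) = 5 + 6 = 11)
-8202/u(54) = -8202/11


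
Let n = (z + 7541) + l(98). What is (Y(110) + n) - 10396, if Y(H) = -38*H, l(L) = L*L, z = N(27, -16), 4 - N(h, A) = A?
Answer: 2589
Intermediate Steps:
N(h, A) = 4 - A
z = 20 (z = 4 - 1*(-16) = 4 + 16 = 20)
l(L) = L²
n = 17165 (n = (20 + 7541) + 98² = 7561 + 9604 = 17165)
(Y(110) + n) - 10396 = (-38*110 + 17165) - 10396 = (-4180 + 17165) - 10396 = 12985 - 10396 = 2589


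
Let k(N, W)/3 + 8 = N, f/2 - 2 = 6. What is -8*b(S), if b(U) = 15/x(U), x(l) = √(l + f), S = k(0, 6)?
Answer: 30*I*√2 ≈ 42.426*I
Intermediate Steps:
f = 16 (f = 4 + 2*6 = 4 + 12 = 16)
k(N, W) = -24 + 3*N
S = -24 (S = -24 + 3*0 = -24 + 0 = -24)
x(l) = √(16 + l) (x(l) = √(l + 16) = √(16 + l))
b(U) = 15/√(16 + U) (b(U) = 15/(√(16 + U)) = 15/√(16 + U))
-8*b(S) = -120/√(16 - 24) = -120/√(-8) = -120*(-I*√2/4) = -(-30)*I*√2 = 30*I*√2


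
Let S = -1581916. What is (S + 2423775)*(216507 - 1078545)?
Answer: -725714448642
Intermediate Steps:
(S + 2423775)*(216507 - 1078545) = (-1581916 + 2423775)*(216507 - 1078545) = 841859*(-862038) = -725714448642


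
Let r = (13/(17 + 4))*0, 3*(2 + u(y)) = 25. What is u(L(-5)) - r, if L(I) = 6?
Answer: 19/3 ≈ 6.3333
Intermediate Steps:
u(y) = 19/3 (u(y) = -2 + (1/3)*25 = -2 + 25/3 = 19/3)
r = 0 (r = (13/21)*0 = 0)
u(L(-5)) - r = 19/3 - 1*0 = 19/3 + 0 = 19/3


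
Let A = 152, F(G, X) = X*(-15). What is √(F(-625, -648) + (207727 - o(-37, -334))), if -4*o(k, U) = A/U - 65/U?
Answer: √97030041070/668 ≈ 466.31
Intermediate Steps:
F(G, X) = -15*X
o(k, U) = -87/(4*U) (o(k, U) = -(152/U - 65/U)/4 = -87/(4*U))
√(F(-625, -648) + (207727 - o(-37, -334))) = √(-15*(-648) + (207727 - (-87)/(4*(-334)))) = √(9720 + (207727 - (-87)*(-1)/(4*334))) = √(9720 + (207727 - 1*87/1336)) = √(9720 + (207727 - 87/1336)) = √(9720 + 277523185/1336) = √(290509105/1336) = √97030041070/668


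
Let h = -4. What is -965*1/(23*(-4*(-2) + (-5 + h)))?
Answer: 965/23 ≈ 41.957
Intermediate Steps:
-965*1/(23*(-4*(-2) + (-5 + h))) = -965*1/(23*(-4*(-2) + (-5 - 4))) = -965*1/(23*(8 - 9)) = -965/((-1*23)) = -965/(-23) = -965*(-1/23) = 965/23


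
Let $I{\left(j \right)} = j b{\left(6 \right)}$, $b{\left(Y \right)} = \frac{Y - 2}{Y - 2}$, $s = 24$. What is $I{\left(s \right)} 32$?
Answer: $768$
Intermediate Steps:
$b{\left(Y \right)} = 1$ ($b{\left(Y \right)} = \frac{-2 + Y}{-2 + Y} = 1$)
$I{\left(j \right)} = j$ ($I{\left(j \right)} = j 1 = j$)
$I{\left(s \right)} 32 = 24 \cdot 32 = 768$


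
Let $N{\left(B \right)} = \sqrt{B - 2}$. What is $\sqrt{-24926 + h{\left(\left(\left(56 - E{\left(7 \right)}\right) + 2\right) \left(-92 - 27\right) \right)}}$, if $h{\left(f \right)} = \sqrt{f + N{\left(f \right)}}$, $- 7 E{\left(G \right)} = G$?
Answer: $\sqrt{-24926 + \sqrt{-7021 + i \sqrt{7023}}} \approx 0.2654 + 157.88 i$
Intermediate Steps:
$N{\left(B \right)} = \sqrt{-2 + B}$
$E{\left(G \right)} = - \frac{G}{7}$
$h{\left(f \right)} = \sqrt{f + \sqrt{-2 + f}}$
$\sqrt{-24926 + h{\left(\left(\left(56 - E{\left(7 \right)}\right) + 2\right) \left(-92 - 27\right) \right)}} = \sqrt{-24926 + \sqrt{\left(\left(56 - \left(- \frac{1}{7}\right) 7\right) + 2\right) \left(-92 - 27\right) + \sqrt{-2 + \left(\left(56 - \left(- \frac{1}{7}\right) 7\right) + 2\right) \left(-92 - 27\right)}}} = \sqrt{-24926 + \sqrt{\left(\left(56 - -1\right) + 2\right) \left(-119\right) + \sqrt{-2 + \left(\left(56 - -1\right) + 2\right) \left(-119\right)}}} = \sqrt{-24926 + \sqrt{\left(\left(56 + 1\right) + 2\right) \left(-119\right) + \sqrt{-2 + \left(\left(56 + 1\right) + 2\right) \left(-119\right)}}} = \sqrt{-24926 + \sqrt{\left(57 + 2\right) \left(-119\right) + \sqrt{-2 + \left(57 + 2\right) \left(-119\right)}}} = \sqrt{-24926 + \sqrt{59 \left(-119\right) + \sqrt{-2 + 59 \left(-119\right)}}} = \sqrt{-24926 + \sqrt{-7021 + \sqrt{-2 - 7021}}} = \sqrt{-24926 + \sqrt{-7021 + \sqrt{-7023}}} = \sqrt{-24926 + \sqrt{-7021 + i \sqrt{7023}}}$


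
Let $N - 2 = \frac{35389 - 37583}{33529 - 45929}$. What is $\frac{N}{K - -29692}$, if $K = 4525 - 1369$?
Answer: $\frac{13497}{203657600} \approx 6.6273 \cdot 10^{-5}$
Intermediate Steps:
$K = 3156$ ($K = 4525 - 1369 = 3156$)
$N = \frac{13497}{6200}$ ($N = 2 + \frac{35389 - 37583}{33529 - 45929} = 2 - \frac{2194}{-12400} = 2 - - \frac{1097}{6200} = 2 + \frac{1097}{6200} = \frac{13497}{6200} \approx 2.1769$)
$\frac{N}{K - -29692} = \frac{13497}{6200 \left(3156 - -29692\right)} = \frac{13497}{6200 \left(3156 + 29692\right)} = \frac{13497}{6200 \cdot 32848} = \frac{13497}{6200} \cdot \frac{1}{32848} = \frac{13497}{203657600}$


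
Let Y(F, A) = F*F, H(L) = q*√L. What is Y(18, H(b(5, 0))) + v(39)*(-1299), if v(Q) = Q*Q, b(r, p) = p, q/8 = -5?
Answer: -1975455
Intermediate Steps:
q = -40 (q = 8*(-5) = -40)
v(Q) = Q²
H(L) = -40*√L
Y(F, A) = F²
Y(18, H(b(5, 0))) + v(39)*(-1299) = 18² + 39²*(-1299) = 324 + 1521*(-1299) = 324 - 1975779 = -1975455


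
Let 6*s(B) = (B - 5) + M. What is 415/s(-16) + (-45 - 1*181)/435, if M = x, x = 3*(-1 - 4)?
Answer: -20209/290 ≈ -69.686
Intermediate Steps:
x = -15 (x = 3*(-5) = -15)
M = -15
s(B) = -10/3 + B/6 (s(B) = ((B - 5) - 15)/6 = ((-5 + B) - 15)/6 = (-20 + B)/6 = -10/3 + B/6)
415/s(-16) + (-45 - 1*181)/435 = 415/(-10/3 + (1/6)*(-16)) + (-45 - 1*181)/435 = 415/(-10/3 - 8/3) + (-45 - 181)*(1/435) = 415/(-6) - 226*1/435 = 415*(-1/6) - 226/435 = -415/6 - 226/435 = -20209/290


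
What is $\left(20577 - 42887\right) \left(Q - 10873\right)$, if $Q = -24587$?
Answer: $791112600$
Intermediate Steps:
$\left(20577 - 42887\right) \left(Q - 10873\right) = \left(20577 - 42887\right) \left(-24587 - 10873\right) = \left(-22310\right) \left(-35460\right) = 791112600$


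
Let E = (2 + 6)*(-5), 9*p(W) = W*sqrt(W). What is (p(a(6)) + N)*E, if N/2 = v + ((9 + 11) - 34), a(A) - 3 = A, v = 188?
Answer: -14040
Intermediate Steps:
a(A) = 3 + A
p(W) = W**(3/2)/9 (p(W) = (W*sqrt(W))/9 = W**(3/2)/9)
E = -40 (E = 8*(-5) = -40)
N = 348 (N = 2*(188 + ((9 + 11) - 34)) = 2*(188 + (20 - 34)) = 2*(188 - 14) = 2*174 = 348)
(p(a(6)) + N)*E = ((3 + 6)**(3/2)/9 + 348)*(-40) = (9**(3/2)/9 + 348)*(-40) = ((1/9)*27 + 348)*(-40) = (3 + 348)*(-40) = 351*(-40) = -14040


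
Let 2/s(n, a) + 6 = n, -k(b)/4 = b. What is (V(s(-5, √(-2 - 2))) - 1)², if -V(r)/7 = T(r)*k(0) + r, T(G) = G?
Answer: 9/121 ≈ 0.074380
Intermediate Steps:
k(b) = -4*b
s(n, a) = 2/(-6 + n)
V(r) = -7*r (V(r) = -7*(r*(-4*0) + r) = -7*(r*0 + r) = -7*(0 + r) = -7*r)
(V(s(-5, √(-2 - 2))) - 1)² = (-14/(-6 - 5) - 1)² = (-14/(-11) - 1)² = (-14*(-1)/11 - 1)² = (-7*(-2/11) - 1)² = (14/11 - 1)² = (3/11)² = 9/121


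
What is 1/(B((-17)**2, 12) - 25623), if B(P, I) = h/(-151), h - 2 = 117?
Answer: -151/3869192 ≈ -3.9026e-5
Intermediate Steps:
h = 119 (h = 2 + 117 = 119)
B(P, I) = -119/151 (B(P, I) = 119/(-151) = 119*(-1/151) = -119/151)
1/(B((-17)**2, 12) - 25623) = 1/(-119/151 - 25623) = 1/(-3869192/151) = -151/3869192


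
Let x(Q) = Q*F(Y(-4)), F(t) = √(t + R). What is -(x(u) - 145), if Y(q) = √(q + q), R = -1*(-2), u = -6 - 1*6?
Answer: 145 + 12*√(2 + 2*I*√2) ≈ 164.83 + 10.267*I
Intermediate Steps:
u = -12 (u = -6 - 6 = -12)
R = 2
Y(q) = √2*√q (Y(q) = √(2*q) = √2*√q)
F(t) = √(2 + t) (F(t) = √(t + 2) = √(2 + t))
x(Q) = Q*√(2 + 2*I*√2) (x(Q) = Q*√(2 + √2*√(-4)) = Q*√(2 + √2*(2*I)) = Q*√(2 + 2*I*√2))
-(x(u) - 145) = -(-12*√(2 + 2*I*√2) - 145) = -(-145 - 12*√(2 + 2*I*√2)) = 145 + 12*√(2 + 2*I*√2)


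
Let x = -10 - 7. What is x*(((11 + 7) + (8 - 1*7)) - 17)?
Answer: -34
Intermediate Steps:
x = -17
x*(((11 + 7) + (8 - 1*7)) - 17) = -17*(((11 + 7) + (8 - 1*7)) - 17) = -17*((18 + (8 - 7)) - 17) = -17*((18 + 1) - 17) = -17*(19 - 17) = -17*2 = -34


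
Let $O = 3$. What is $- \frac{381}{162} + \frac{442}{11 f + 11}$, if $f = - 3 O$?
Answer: $- \frac{8761}{1188} \approx -7.3746$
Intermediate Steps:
$f = -9$ ($f = \left(-3\right) 3 = -9$)
$- \frac{381}{162} + \frac{442}{11 f + 11} = - \frac{381}{162} + \frac{442}{11 \left(-9\right) + 11} = \left(-381\right) \frac{1}{162} + \frac{442}{-99 + 11} = - \frac{127}{54} + \frac{442}{-88} = - \frac{127}{54} + 442 \left(- \frac{1}{88}\right) = - \frac{127}{54} - \frac{221}{44} = - \frac{8761}{1188}$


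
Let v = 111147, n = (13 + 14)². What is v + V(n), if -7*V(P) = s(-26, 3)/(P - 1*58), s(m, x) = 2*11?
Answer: 47459767/427 ≈ 1.1115e+5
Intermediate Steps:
n = 729 (n = 27² = 729)
s(m, x) = 22
V(P) = -22/(7*(-58 + P)) (V(P) = -22/(7*(P - 1*58)) = -22/(7*(P - 58)) = -22/(7*(-58 + P)))
v + V(n) = 111147 - 22/(-406 + 7*729) = 111147 - 22/(-406 + 5103) = 111147 - 22/4697 = 111147 - 22*1/4697 = 111147 - 2/427 = 47459767/427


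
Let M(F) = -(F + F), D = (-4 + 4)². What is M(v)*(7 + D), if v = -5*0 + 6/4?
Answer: -21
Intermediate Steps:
v = 3/2 (v = 0 + 6*(¼) = 0 + 3/2 = 3/2 ≈ 1.5000)
D = 0 (D = 0² = 0)
M(F) = -2*F
M(v)*(7 + D) = (-2*3/2)*(7 + 0) = -3*7 = -21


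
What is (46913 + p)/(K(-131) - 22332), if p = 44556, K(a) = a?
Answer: -13067/3209 ≈ -4.0720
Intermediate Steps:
(46913 + p)/(K(-131) - 22332) = (46913 + 44556)/(-131 - 22332) = 91469/(-22463) = 91469*(-1/22463) = -13067/3209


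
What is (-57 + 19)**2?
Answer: 1444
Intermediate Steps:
(-57 + 19)**2 = (-38)**2 = 1444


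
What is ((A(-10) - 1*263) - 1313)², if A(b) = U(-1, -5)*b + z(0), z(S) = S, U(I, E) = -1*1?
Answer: 2452356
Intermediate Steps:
U(I, E) = -1
A(b) = -b (A(b) = -b + 0 = -b)
((A(-10) - 1*263) - 1313)² = ((-1*(-10) - 1*263) - 1313)² = ((10 - 263) - 1313)² = (-253 - 1313)² = (-1566)² = 2452356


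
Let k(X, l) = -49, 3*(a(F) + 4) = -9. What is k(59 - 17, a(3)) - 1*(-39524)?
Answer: 39475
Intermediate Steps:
a(F) = -7 (a(F) = -4 + (1/3)*(-9) = -4 - 3 = -7)
k(59 - 17, a(3)) - 1*(-39524) = -49 - 1*(-39524) = -49 + 39524 = 39475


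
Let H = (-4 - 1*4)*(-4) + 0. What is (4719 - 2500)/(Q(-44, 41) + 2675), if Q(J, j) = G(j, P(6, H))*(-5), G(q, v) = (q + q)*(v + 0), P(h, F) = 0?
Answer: 2219/2675 ≈ 0.82953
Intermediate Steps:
H = 32 (H = (-4 - 4)*(-4) + 0 = -8*(-4) + 0 = 32 + 0 = 32)
G(q, v) = 2*q*v (G(q, v) = (2*q)*v = 2*q*v)
Q(J, j) = 0 (Q(J, j) = (2*j*0)*(-5) = 0*(-5) = 0)
(4719 - 2500)/(Q(-44, 41) + 2675) = (4719 - 2500)/(0 + 2675) = 2219/2675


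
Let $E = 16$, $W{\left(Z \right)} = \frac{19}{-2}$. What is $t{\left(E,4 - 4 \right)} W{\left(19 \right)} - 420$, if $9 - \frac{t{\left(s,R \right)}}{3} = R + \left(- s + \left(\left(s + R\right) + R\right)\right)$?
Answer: $- \frac{1353}{2} \approx -676.5$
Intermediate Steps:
$W{\left(Z \right)} = - \frac{19}{2}$ ($W{\left(Z \right)} = 19 \left(- \frac{1}{2}\right) = - \frac{19}{2}$)
$t{\left(s,R \right)} = 27 - 9 R$ ($t{\left(s,R \right)} = 27 - 3 \left(R + \left(- s + \left(\left(s + R\right) + R\right)\right)\right) = 27 - 3 \left(R + \left(- s + \left(\left(R + s\right) + R\right)\right)\right) = 27 - 3 \left(R + \left(- s + \left(s + 2 R\right)\right)\right) = 27 - 3 \left(R + 2 R\right) = 27 - 3 \cdot 3 R = 27 - 9 R$)
$t{\left(E,4 - 4 \right)} W{\left(19 \right)} - 420 = \left(27 - 9 \left(4 - 4\right)\right) \left(- \frac{19}{2}\right) - 420 = \left(27 - 0\right) \left(- \frac{19}{2}\right) - 420 = \left(27 + 0\right) \left(- \frac{19}{2}\right) - 420 = 27 \left(- \frac{19}{2}\right) - 420 = - \frac{513}{2} - 420 = - \frac{1353}{2}$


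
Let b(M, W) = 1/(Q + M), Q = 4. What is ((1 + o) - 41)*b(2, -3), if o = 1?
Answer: -13/2 ≈ -6.5000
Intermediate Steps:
b(M, W) = 1/(4 + M)
((1 + o) - 41)*b(2, -3) = ((1 + 1) - 41)/(4 + 2) = (2 - 41)/6 = -39*⅙ = -13/2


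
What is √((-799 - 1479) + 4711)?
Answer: √2433 ≈ 49.325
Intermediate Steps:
√((-799 - 1479) + 4711) = √(-2278 + 4711) = √2433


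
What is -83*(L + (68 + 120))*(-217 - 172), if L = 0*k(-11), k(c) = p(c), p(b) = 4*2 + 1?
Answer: 6069956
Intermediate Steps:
p(b) = 9 (p(b) = 8 + 1 = 9)
k(c) = 9
L = 0 (L = 0*9 = 0)
-83*(L + (68 + 120))*(-217 - 172) = -83*(0 + (68 + 120))*(-217 - 172) = -83*(0 + 188)*(-389) = -15604*(-389) = -83*(-73132) = 6069956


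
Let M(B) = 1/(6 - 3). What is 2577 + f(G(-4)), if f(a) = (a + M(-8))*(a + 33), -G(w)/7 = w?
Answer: 12916/3 ≈ 4305.3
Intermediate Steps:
G(w) = -7*w
M(B) = ⅓ (M(B) = 1/3 = ⅓)
f(a) = (33 + a)*(⅓ + a) (f(a) = (a + ⅓)*(a + 33) = (⅓ + a)*(33 + a) = (33 + a)*(⅓ + a))
2577 + f(G(-4)) = 2577 + (11 + (-7*(-4))² + 100*(-7*(-4))/3) = 2577 + (11 + 28² + (100/3)*28) = 2577 + (11 + 784 + 2800/3) = 2577 + 5185/3 = 12916/3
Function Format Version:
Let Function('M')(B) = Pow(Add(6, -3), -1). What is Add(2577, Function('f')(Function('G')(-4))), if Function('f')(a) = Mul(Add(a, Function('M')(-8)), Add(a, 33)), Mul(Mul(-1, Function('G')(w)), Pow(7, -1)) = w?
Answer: Rational(12916, 3) ≈ 4305.3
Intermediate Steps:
Function('G')(w) = Mul(-7, w)
Function('M')(B) = Rational(1, 3) (Function('M')(B) = Pow(3, -1) = Rational(1, 3))
Function('f')(a) = Mul(Add(33, a), Add(Rational(1, 3), a)) (Function('f')(a) = Mul(Add(a, Rational(1, 3)), Add(a, 33)) = Mul(Add(Rational(1, 3), a), Add(33, a)) = Mul(Add(33, a), Add(Rational(1, 3), a)))
Add(2577, Function('f')(Function('G')(-4))) = Add(2577, Add(11, Pow(Mul(-7, -4), 2), Mul(Rational(100, 3), Mul(-7, -4)))) = Add(2577, Add(11, Pow(28, 2), Mul(Rational(100, 3), 28))) = Add(2577, Add(11, 784, Rational(2800, 3))) = Add(2577, Rational(5185, 3)) = Rational(12916, 3)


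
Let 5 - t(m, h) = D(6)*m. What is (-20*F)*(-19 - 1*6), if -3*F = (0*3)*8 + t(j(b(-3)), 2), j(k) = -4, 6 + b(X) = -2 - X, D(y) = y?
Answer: -14500/3 ≈ -4833.3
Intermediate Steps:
b(X) = -8 - X (b(X) = -6 + (-2 - X) = -8 - X)
t(m, h) = 5 - 6*m
F = -29/3 (F = -((0*3)*8 + (5 - 6*(-4)))/3 = -(0*8 + (5 + 24))/3 = -(0 + 29)/3 = -1/3*29 = -29/3 ≈ -9.6667)
(-20*F)*(-19 - 1*6) = (-20*(-29/3))*(-19 - 1*6) = 580*(-19 - 6)/3 = (580/3)*(-25) = -14500/3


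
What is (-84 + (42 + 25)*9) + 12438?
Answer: 12957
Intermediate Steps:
(-84 + (42 + 25)*9) + 12438 = (-84 + 67*9) + 12438 = (-84 + 603) + 12438 = 519 + 12438 = 12957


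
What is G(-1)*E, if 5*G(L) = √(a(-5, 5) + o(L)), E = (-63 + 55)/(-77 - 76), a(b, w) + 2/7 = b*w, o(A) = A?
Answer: 16*I*√322/5355 ≈ 0.053615*I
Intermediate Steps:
a(b, w) = -2/7 + b*w
E = 8/153 (E = -8/(-153) = -8*(-1/153) = 8/153 ≈ 0.052288)
G(L) = √(-177/7 + L)/5 (G(L) = √((-2/7 - 5*5) + L)/5 = √((-2/7 - 25) + L)/5 = √(-177/7 + L)/5)
G(-1)*E = (√(-1239 + 49*(-1))/35)*(8/153) = (√(-1239 - 49)/35)*(8/153) = (√(-1288)/35)*(8/153) = ((2*I*√322)/35)*(8/153) = (2*I*√322/35)*(8/153) = 16*I*√322/5355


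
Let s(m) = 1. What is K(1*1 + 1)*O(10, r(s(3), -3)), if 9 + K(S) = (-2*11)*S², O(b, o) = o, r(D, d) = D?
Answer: -97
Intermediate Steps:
K(S) = -9 - 22*S² (K(S) = -9 + (-2*11)*S² = -9 - 22*S²)
K(1*1 + 1)*O(10, r(s(3), -3)) = (-9 - 22*(1*1 + 1)²)*1 = (-9 - 22*(1 + 1)²)*1 = (-9 - 22*2²)*1 = (-9 - 22*4)*1 = (-9 - 88)*1 = -97*1 = -97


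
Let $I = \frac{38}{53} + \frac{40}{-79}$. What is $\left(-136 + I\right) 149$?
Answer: $- \frac{84713950}{4187} \approx -20233.0$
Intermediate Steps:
$I = \frac{882}{4187}$ ($I = 38 \cdot \frac{1}{53} + 40 \left(- \frac{1}{79}\right) = \frac{38}{53} - \frac{40}{79} = \frac{882}{4187} \approx 0.21065$)
$\left(-136 + I\right) 149 = \left(-136 + \frac{882}{4187}\right) 149 = \left(- \frac{568550}{4187}\right) 149 = - \frac{84713950}{4187}$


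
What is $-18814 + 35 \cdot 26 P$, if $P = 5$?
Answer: $-14264$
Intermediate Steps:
$-18814 + 35 \cdot 26 P = -18814 + 35 \cdot 26 \cdot 5 = -18814 + 910 \cdot 5 = -18814 + 4550 = -14264$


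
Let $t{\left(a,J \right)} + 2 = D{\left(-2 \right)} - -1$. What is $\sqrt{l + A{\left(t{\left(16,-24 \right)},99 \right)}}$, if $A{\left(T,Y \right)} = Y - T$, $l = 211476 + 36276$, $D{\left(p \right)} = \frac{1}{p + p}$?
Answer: $\frac{\sqrt{991409}}{2} \approx 497.85$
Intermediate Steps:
$D{\left(p \right)} = \frac{1}{2 p}$
$t{\left(a,J \right)} = - \frac{5}{4}$ ($t{\left(a,J \right)} = -2 + \left(\frac{1}{2 \left(-2\right)} - -1\right) = -2 + \left(\frac{1}{2} \left(- \frac{1}{2}\right) + 1\right) = -2 + \left(- \frac{1}{4} + 1\right) = -2 + \frac{3}{4} = - \frac{5}{4}$)
$l = 247752$
$\sqrt{l + A{\left(t{\left(16,-24 \right)},99 \right)}} = \sqrt{247752 + \left(99 - - \frac{5}{4}\right)} = \sqrt{247752 + \left(99 + \frac{5}{4}\right)} = \sqrt{247752 + \frac{401}{4}} = \sqrt{\frac{991409}{4}} = \frac{\sqrt{991409}}{2}$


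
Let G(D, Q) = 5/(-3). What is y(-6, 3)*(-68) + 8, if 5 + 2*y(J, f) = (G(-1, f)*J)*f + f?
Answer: -944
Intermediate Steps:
G(D, Q) = -5/3 (G(D, Q) = 5*(-⅓) = -5/3)
y(J, f) = -5/2 + f/2 - 5*J*f/6 (y(J, f) = -5/2 + ((-5*J/3)*f + f)/2 = -5/2 + (-5*J*f/3 + f)/2 = -5/2 + (f - 5*J*f/3)/2 = -5/2 + (f/2 - 5*J*f/6) = -5/2 + f/2 - 5*J*f/6)
y(-6, 3)*(-68) + 8 = (-5/2 + (½)*3 - ⅚*(-6)*3)*(-68) + 8 = (-5/2 + 3/2 + 15)*(-68) + 8 = 14*(-68) + 8 = -952 + 8 = -944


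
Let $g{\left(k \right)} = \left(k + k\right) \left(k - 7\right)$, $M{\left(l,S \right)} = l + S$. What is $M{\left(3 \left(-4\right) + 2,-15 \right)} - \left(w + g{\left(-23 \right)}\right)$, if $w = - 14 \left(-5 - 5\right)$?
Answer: $-1545$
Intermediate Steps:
$M{\left(l,S \right)} = S + l$
$g{\left(k \right)} = 2 k \left(-7 + k\right)$
$w = 140$ ($w = \left(-14\right) \left(-10\right) = 140$)
$M{\left(3 \left(-4\right) + 2,-15 \right)} - \left(w + g{\left(-23 \right)}\right) = \left(-15 + \left(3 \left(-4\right) + 2\right)\right) - \left(140 + 2 \left(-23\right) \left(-7 - 23\right)\right) = \left(-15 + \left(-12 + 2\right)\right) - \left(140 + 2 \left(-23\right) \left(-30\right)\right) = \left(-15 - 10\right) - \left(140 + 1380\right) = -25 - 1520 = -1545$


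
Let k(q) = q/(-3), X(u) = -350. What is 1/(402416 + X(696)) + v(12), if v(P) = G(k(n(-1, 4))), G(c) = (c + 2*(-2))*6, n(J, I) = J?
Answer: -8845451/402066 ≈ -22.000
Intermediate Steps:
k(q) = -q/3 (k(q) = q*(-⅓) = -q/3)
G(c) = -24 + 6*c (G(c) = (c - 4)*6 = (-4 + c)*6 = -24 + 6*c)
v(P) = -22 (v(P) = -24 + 6*(-⅓*(-1)) = -24 + 6*(⅓) = -24 + 2 = -22)
1/(402416 + X(696)) + v(12) = 1/(402416 - 350) - 22 = 1/402066 - 22 = -8845451/402066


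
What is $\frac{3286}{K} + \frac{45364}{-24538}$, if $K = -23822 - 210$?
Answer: $- \frac{292704879}{147424304} \approx -1.9855$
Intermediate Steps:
$K = -24032$ ($K = -23822 - 210 = -24032$)
$\frac{3286}{K} + \frac{45364}{-24538} = \frac{3286}{-24032} + \frac{45364}{-24538} = 3286 \left(- \frac{1}{24032}\right) + 45364 \left(- \frac{1}{24538}\right) = - \frac{1643}{12016} - \frac{22682}{12269} = - \frac{292704879}{147424304}$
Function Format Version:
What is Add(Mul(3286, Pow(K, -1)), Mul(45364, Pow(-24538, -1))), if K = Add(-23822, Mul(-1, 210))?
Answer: Rational(-292704879, 147424304) ≈ -1.9855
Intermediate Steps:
K = -24032 (K = Add(-23822, -210) = -24032)
Add(Mul(3286, Pow(K, -1)), Mul(45364, Pow(-24538, -1))) = Add(Mul(3286, Pow(-24032, -1)), Mul(45364, Pow(-24538, -1))) = Add(Mul(3286, Rational(-1, 24032)), Mul(45364, Rational(-1, 24538))) = Add(Rational(-1643, 12016), Rational(-22682, 12269)) = Rational(-292704879, 147424304)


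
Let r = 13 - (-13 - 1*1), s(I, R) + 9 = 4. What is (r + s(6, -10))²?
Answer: 484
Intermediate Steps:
s(I, R) = -5 (s(I, R) = -9 + 4 = -5)
r = 27 (r = 13 - (-13 - 1) = 13 - 1*(-14) = 13 + 14 = 27)
(r + s(6, -10))² = (27 - 5)² = 22² = 484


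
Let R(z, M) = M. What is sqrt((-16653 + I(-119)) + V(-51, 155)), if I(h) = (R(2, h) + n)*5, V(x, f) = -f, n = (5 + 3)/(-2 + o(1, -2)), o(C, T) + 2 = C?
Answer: I*sqrt(156747)/3 ≈ 131.97*I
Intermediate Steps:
o(C, T) = -2 + C
n = -8/3 (n = (5 + 3)/(-2 + (-2 + 1)) = 8/(-2 - 1) = 8/(-3) = 8*(-1/3) = -8/3 ≈ -2.6667)
I(h) = -40/3 + 5*h (I(h) = (h - 8/3)*5 = (-8/3 + h)*5 = -40/3 + 5*h)
sqrt((-16653 + I(-119)) + V(-51, 155)) = sqrt((-16653 + (-40/3 + 5*(-119))) - 1*155) = sqrt((-16653 + (-40/3 - 595)) - 155) = sqrt((-16653 - 1825/3) - 155) = sqrt(-51784/3 - 155) = sqrt(-52249/3) = I*sqrt(156747)/3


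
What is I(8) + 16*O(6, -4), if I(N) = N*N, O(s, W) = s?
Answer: 160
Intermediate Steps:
I(N) = N²
I(8) + 16*O(6, -4) = 8² + 16*6 = 64 + 96 = 160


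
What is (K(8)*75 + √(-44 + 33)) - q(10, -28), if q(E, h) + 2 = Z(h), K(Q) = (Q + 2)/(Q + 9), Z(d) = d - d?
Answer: 784/17 + I*√11 ≈ 46.118 + 3.3166*I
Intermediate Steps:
Z(d) = 0
K(Q) = (2 + Q)/(9 + Q)
q(E, h) = -2 (q(E, h) = -2 + 0 = -2)
(K(8)*75 + √(-44 + 33)) - q(10, -28) = (((2 + 8)/(9 + 8))*75 + √(-44 + 33)) - 1*(-2) = ((10/17)*75 + √(-11)) + 2 = (((1/17)*10)*75 + I*√11) + 2 = ((10/17)*75 + I*√11) + 2 = (750/17 + I*√11) + 2 = 784/17 + I*√11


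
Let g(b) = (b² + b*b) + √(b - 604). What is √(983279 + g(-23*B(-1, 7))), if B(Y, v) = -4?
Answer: √(1000207 + 16*I*√2) ≈ 1000.1 + 0.01*I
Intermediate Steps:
g(b) = √(-604 + b) + 2*b² (g(b) = (b² + b²) + √(-604 + b) = 2*b² + √(-604 + b) = √(-604 + b) + 2*b²)
√(983279 + g(-23*B(-1, 7))) = √(983279 + (√(-604 - 23*(-4)) + 2*(-23*(-4))²)) = √(983279 + (√(-604 + 92) + 2*92²)) = √(983279 + (√(-512) + 2*8464)) = √(983279 + (16*I*√2 + 16928)) = √(983279 + (16928 + 16*I*√2)) = √(1000207 + 16*I*√2)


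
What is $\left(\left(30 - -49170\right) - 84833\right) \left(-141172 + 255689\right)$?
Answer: $-4080584261$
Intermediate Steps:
$\left(\left(30 - -49170\right) - 84833\right) \left(-141172 + 255689\right) = \left(\left(30 + 49170\right) - 84833\right) 114517 = \left(49200 - 84833\right) 114517 = \left(-35633\right) 114517 = -4080584261$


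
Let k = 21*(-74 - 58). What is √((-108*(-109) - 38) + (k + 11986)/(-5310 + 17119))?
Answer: 2*√8349205205/1687 ≈ 108.33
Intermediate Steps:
k = -2772 (k = 21*(-132) = -2772)
√((-108*(-109) - 38) + (k + 11986)/(-5310 + 17119)) = √((-108*(-109) - 38) + (-2772 + 11986)/(-5310 + 17119)) = √((11772 - 38) + 9214/11809) = √(11734 + 9214*(1/11809)) = √(11734 + 9214/11809) = √(138576020/11809) = 2*√8349205205/1687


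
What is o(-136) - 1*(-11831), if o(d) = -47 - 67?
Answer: 11717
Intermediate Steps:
o(d) = -114
o(-136) - 1*(-11831) = -114 - 1*(-11831) = -114 + 11831 = 11717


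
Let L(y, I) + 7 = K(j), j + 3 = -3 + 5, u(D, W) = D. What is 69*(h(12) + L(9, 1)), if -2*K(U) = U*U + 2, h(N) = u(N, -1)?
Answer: 483/2 ≈ 241.50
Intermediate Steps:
h(N) = N
j = -1 (j = -3 + (-3 + 5) = -3 + 2 = -1)
K(U) = -1 - U²/2 (K(U) = -(U*U + 2)/2 = -(U² + 2)/2 = -(2 + U²)/2 = -1 - U²/2)
L(y, I) = -17/2 (L(y, I) = -7 + (-1 - ½*(-1)²) = -7 + (-1 - ½*1) = -7 + (-1 - ½) = -7 - 3/2 = -17/2)
69*(h(12) + L(9, 1)) = 69*(12 - 17/2) = 69*(7/2) = 483/2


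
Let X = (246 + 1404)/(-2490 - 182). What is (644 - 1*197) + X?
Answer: 596367/1336 ≈ 446.38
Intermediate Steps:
X = -825/1336 (X = 1650/(-2672) = 1650*(-1/2672) = -825/1336 ≈ -0.61751)
(644 - 1*197) + X = (644 - 1*197) - 825/1336 = (644 - 197) - 825/1336 = 447 - 825/1336 = 596367/1336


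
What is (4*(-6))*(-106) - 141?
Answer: 2403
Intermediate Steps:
(4*(-6))*(-106) - 141 = -24*(-106) - 141 = 2544 - 141 = 2403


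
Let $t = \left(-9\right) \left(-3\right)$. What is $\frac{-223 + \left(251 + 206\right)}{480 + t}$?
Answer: $\frac{6}{13} \approx 0.46154$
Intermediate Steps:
$t = 27$
$\frac{-223 + \left(251 + 206\right)}{480 + t} = \frac{-223 + \left(251 + 206\right)}{480 + 27} = \frac{-223 + 457}{507} = 234 \cdot \frac{1}{507} = \frac{6}{13}$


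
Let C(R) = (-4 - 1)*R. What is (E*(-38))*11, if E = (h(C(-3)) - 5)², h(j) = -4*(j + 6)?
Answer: -3310978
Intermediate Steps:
C(R) = -5*R
h(j) = -24 - 4*j (h(j) = -4*(6 + j) = -24 - 4*j)
E = 7921 (E = ((-24 - (-20)*(-3)) - 5)² = ((-24 - 4*15) - 5)² = ((-24 - 60) - 5)² = (-84 - 5)² = (-89)² = 7921)
(E*(-38))*11 = (7921*(-38))*11 = -300998*11 = -3310978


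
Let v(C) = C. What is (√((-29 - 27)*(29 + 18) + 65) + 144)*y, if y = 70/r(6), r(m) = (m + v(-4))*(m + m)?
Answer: 420 + 35*I*√2567/12 ≈ 420.0 + 147.77*I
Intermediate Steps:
r(m) = 2*m*(-4 + m) (r(m) = (m - 4)*(m + m) = (-4 + m)*(2*m) = 2*m*(-4 + m))
y = 35/12 (y = 70/((2*6*(-4 + 6))) = 70/((2*6*2)) = 70/24 = 70*(1/24) = 35/12 ≈ 2.9167)
(√((-29 - 27)*(29 + 18) + 65) + 144)*y = (√((-29 - 27)*(29 + 18) + 65) + 144)*(35/12) = (√(-56*47 + 65) + 144)*(35/12) = (√(-2632 + 65) + 144)*(35/12) = (√(-2567) + 144)*(35/12) = (I*√2567 + 144)*(35/12) = (144 + I*√2567)*(35/12) = 420 + 35*I*√2567/12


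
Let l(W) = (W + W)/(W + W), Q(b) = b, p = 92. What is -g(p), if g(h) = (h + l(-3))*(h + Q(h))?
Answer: -17112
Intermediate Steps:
l(W) = 1 (l(W) = (2*W)/((2*W)) = (2*W)*(1/(2*W)) = 1)
g(h) = 2*h*(1 + h) (g(h) = (h + 1)*(h + h) = (1 + h)*(2*h) = 2*h*(1 + h))
-g(p) = -2*92*(1 + 92) = -2*92*93 = -1*17112 = -17112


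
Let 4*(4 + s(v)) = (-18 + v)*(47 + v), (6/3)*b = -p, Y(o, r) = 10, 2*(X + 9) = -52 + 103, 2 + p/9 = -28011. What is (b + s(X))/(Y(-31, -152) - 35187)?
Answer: -2016491/562832 ≈ -3.5828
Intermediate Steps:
p = -252117 (p = -18 + 9*(-28011) = -18 - 252099 = -252117)
X = 33/2 (X = -9 + (-52 + 103)/2 = -9 + (1/2)*51 = -9 + 51/2 = 33/2 ≈ 16.500)
b = 252117/2 (b = (-1*(-252117))/2 = (1/2)*252117 = 252117/2 ≈ 1.2606e+5)
s(v) = -4 + (-18 + v)*(47 + v)/4 (s(v) = -4 + ((-18 + v)*(47 + v))/4 = -4 + (-18 + v)*(47 + v)/4)
(b + s(X))/(Y(-31, -152) - 35187) = (252117/2 + (-431/2 + (33/2)**2/4 + (29/4)*(33/2)))/(10 - 35187) = (252117/2 + (-431/2 + (1/4)*(1089/4) + 957/8))/(-35177) = (252117/2 + (-431/2 + 1089/16 + 957/8))*(-1/35177) = (252117/2 - 445/16)*(-1/35177) = (2016491/16)*(-1/35177) = -2016491/562832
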